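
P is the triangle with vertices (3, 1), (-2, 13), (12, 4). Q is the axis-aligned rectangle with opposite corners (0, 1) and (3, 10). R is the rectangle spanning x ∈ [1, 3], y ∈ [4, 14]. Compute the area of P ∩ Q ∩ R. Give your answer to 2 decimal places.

11.29

The intersection is the polygon with vertices (2.667,10), (3,9.786), (3,4), (1.75,4), (1,5.8), (1,10).
By the shoelace formula its area is 11.29.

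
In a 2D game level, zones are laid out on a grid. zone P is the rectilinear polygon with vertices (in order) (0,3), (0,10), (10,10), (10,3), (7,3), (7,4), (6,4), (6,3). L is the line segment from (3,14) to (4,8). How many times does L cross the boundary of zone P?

The segment meets the boundary at (3.667,10).

1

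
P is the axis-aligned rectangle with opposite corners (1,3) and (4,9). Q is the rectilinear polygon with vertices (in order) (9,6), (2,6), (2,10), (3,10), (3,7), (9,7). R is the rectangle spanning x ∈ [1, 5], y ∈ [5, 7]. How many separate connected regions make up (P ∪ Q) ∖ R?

(P ∪ Q) ∖ R splits into 3 disjoint pieces (area 6, area 7, area 4).

3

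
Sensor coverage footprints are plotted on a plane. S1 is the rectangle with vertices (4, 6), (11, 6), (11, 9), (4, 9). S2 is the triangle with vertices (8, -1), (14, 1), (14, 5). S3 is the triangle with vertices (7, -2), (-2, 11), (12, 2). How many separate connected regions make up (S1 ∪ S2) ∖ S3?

(S1 ∪ S2) ∖ S3 splits into 2 disjoint pieces (area 19.9841, area 9.9472).

2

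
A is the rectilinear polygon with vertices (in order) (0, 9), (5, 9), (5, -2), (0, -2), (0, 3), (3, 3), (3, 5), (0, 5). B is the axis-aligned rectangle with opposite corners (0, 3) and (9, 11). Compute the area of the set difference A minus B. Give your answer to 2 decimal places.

25.00

|A| = 49, |A∩B| = 24.
|A ∖ B| = |A| − |A∩B| = 49 − 24 = 25.00.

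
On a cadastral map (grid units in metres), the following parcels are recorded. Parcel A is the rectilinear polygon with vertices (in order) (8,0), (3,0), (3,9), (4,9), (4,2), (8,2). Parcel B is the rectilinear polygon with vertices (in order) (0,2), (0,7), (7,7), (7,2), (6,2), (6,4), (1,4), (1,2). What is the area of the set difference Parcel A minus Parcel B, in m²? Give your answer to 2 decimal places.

14.00

|Parcel A| = 17, |Parcel A∩Parcel B| = 3.
|Parcel A ∖ Parcel B| = |Parcel A| − |Parcel A∩Parcel B| = 17 − 3 = 14.00.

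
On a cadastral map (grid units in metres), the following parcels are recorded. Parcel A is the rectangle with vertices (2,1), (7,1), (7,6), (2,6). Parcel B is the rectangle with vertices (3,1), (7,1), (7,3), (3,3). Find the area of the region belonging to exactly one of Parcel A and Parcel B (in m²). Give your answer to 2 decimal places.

17.00

|Parcel A∩Parcel B|: x∈[3,7], y∈[1,3] → 4·2 = 8.
|Parcel A △ Parcel B| = |Parcel A| + |Parcel B| − 2·|Parcel A∩Parcel B| = 25 + 8 − 16 = 17.00.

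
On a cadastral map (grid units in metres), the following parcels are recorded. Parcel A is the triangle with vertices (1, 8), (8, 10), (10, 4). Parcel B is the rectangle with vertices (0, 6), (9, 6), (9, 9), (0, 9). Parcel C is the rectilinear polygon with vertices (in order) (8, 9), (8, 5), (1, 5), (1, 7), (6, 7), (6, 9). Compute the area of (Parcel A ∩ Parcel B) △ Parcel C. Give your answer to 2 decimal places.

|Parcel A ∩ Parcel B| = 17.0833.
|(Parcel A ∩ Parcel B) ∩ Parcel C| = 7.625.
|(Parcel A ∩ Parcel B) △ Parcel C| = 17.0833 + 18 − 15.25 = 19.83.

19.83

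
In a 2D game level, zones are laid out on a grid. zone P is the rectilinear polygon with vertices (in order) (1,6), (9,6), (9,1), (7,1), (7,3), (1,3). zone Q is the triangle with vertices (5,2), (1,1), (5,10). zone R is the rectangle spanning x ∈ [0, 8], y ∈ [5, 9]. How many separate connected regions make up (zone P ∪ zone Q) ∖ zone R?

2

(zone P ∪ zone Q) ∖ zone R splits into 2 disjoint pieces (area 0.2222, area 26.1111).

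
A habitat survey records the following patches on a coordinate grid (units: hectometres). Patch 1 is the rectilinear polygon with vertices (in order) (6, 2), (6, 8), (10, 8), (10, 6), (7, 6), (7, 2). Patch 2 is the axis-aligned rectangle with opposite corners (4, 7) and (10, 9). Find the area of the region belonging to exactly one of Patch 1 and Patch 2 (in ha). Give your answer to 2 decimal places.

16.00

|Patch 1| = 12, |Patch 2| = 12, |Patch 1∩Patch 2| = 4.
|Patch 1 △ Patch 2| = |Patch 1| + |Patch 2| − 2·|Patch 1∩Patch 2| = 12 + 12 − 8 = 16.00.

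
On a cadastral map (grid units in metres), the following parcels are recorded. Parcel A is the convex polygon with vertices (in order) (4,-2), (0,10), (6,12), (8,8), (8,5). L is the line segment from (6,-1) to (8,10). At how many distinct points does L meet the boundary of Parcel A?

2

The segment meets the boundary at (7.733,8.533), (6.667,2.667).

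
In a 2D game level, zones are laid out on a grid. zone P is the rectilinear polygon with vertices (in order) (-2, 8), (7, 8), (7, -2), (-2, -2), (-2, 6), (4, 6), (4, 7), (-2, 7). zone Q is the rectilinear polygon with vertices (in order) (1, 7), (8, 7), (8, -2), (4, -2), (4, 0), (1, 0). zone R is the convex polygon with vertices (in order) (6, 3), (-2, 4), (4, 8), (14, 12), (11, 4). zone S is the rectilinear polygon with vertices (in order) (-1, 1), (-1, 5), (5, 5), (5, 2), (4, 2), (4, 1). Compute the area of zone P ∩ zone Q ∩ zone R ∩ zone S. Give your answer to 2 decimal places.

6.50

The intersection is the polygon with vertices (1,3.625), (1,5), (5,5), (5,3.125).
By the shoelace formula its area is 6.50.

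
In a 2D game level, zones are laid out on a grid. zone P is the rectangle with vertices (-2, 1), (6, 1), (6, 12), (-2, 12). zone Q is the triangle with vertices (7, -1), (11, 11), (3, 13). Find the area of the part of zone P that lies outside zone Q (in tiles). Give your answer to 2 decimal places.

|zone P| = 88, |zone P∩zone Q| = 12.8929.
|zone P ∖ zone Q| = |zone P| − |zone P∩zone Q| = 88 − 12.8929 = 75.11.

75.11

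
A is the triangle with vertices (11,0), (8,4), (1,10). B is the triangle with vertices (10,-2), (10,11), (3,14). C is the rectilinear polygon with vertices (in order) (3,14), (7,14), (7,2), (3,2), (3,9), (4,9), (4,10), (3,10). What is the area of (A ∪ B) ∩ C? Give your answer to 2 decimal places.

17.14

|A ∪ B| = 48.5238.
|(A ∪ B) ∩ C| = 17.14.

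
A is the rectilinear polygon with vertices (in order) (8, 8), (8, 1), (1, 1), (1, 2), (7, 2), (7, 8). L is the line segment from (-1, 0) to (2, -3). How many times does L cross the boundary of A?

0

The segment lies entirely outside A and never meets its boundary.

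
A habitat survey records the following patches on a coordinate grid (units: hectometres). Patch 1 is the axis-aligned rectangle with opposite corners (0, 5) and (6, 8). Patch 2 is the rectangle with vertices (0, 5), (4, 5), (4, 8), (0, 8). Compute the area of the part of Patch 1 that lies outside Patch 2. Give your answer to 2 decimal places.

6.00

|Patch 1∩Patch 2|: x∈[0,4], y∈[5,8] → 4·3 = 12.
|Patch 1| = 18.
|Patch 1 ∖ Patch 2| = |Patch 1| − |Patch 1∩Patch 2| = 18 − 12 = 6.00.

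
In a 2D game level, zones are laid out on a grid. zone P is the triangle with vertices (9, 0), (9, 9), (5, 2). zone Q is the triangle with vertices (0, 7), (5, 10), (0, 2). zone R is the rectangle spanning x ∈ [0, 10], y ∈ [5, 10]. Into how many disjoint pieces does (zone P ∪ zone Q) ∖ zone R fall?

(zone P ∪ zone Q) ∖ zone R splits into 2 disjoint pieces (area 13.4286, area 2.8125).

2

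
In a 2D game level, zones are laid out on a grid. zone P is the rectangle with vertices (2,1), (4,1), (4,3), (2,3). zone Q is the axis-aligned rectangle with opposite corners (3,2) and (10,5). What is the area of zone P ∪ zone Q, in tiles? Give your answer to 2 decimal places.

By inclusion–exclusion:
Individual areas: |zone P| = 4, |zone Q| = 21.
|zone P∩zone Q|: x∈[3,4], y∈[2,3] → 1·1 = 1.
|zone P ∪ zone Q| = 25 − 1 = 24.00.

24.00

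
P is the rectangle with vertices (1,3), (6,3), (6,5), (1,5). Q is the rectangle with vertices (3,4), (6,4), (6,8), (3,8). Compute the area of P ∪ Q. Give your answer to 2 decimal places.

By inclusion–exclusion:
Individual areas: |P| = 10, |Q| = 12.
|P∩Q|: x∈[3,6], y∈[4,5] → 3·1 = 3.
|P ∪ Q| = 22 − 3 = 19.00.

19.00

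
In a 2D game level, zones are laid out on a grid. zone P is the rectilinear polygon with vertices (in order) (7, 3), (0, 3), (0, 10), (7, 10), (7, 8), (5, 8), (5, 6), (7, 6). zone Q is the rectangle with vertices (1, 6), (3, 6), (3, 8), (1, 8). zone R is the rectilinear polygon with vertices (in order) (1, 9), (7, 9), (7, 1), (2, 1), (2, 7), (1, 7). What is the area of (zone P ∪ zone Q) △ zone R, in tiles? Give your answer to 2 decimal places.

31.00

|zone P ∪ zone Q| = 45.
|(zone P ∪ zone Q) ∩ zone R| = 28.
|(zone P ∪ zone Q) △ zone R| = 45 + 42 − 56 = 31.00.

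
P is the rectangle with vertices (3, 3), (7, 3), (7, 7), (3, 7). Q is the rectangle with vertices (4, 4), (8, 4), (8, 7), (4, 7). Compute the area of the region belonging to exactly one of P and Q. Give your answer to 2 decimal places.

|P∩Q|: x∈[4,7], y∈[4,7] → 3·3 = 9.
|P △ Q| = |P| + |Q| − 2·|P∩Q| = 16 + 12 − 18 = 10.00.

10.00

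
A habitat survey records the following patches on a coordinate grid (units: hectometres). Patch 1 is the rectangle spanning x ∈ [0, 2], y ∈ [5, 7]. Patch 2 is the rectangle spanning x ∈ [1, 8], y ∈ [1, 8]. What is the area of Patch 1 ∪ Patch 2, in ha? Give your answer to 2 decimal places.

51.00

By inclusion–exclusion:
Individual areas: |Patch 1| = 4, |Patch 2| = 49.
|Patch 1∩Patch 2|: x∈[1,2], y∈[5,7] → 1·2 = 2.
|Patch 1 ∪ Patch 2| = 53 − 2 = 51.00.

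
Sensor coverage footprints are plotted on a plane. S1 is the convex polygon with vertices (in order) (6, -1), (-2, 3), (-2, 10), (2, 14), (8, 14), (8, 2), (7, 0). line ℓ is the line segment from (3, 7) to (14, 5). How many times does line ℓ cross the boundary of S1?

The segment meets the boundary at (8,6.091).

1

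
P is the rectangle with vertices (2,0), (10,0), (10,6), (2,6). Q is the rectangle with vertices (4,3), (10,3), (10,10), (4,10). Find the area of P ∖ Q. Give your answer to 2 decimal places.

30.00

|P∩Q|: x∈[4,10], y∈[3,6] → 6·3 = 18.
|P| = 48.
|P ∖ Q| = |P| − |P∩Q| = 48 − 18 = 30.00.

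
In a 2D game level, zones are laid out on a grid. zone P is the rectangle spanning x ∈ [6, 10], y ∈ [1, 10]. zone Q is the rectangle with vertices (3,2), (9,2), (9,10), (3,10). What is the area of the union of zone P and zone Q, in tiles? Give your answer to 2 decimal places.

By inclusion–exclusion:
Individual areas: |zone P| = 36, |zone Q| = 48.
|zone P∩zone Q|: x∈[6,9], y∈[2,10] → 3·8 = 24.
|zone P ∪ zone Q| = 84 − 24 = 60.00.

60.00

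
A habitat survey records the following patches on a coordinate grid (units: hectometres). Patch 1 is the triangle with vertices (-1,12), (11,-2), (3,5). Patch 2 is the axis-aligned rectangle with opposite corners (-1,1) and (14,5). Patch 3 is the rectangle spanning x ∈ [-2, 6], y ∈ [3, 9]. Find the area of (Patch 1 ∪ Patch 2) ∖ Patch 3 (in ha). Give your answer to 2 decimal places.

|Patch 1 ∪ Patch 2| = 68.2857.
|(Patch 1 ∪ Patch 2) ∩ Patch 3| = 19.7143.
|(Patch 1 ∪ Patch 2) ∖ Patch 3| = 68.2857 − 19.7143 = 48.57.

48.57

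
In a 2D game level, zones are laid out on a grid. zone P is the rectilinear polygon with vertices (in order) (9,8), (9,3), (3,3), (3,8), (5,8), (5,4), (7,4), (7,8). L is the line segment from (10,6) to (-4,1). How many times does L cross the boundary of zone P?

The segment meets the boundary at (3,3.5), (5,4.214), (7,4.929), (9,5.643).

4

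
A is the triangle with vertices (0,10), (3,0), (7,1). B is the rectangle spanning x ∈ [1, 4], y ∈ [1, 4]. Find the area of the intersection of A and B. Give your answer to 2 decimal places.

The intersection is the polygon with vertices (1.8,4), (4,4), (4,1), (2.7,1).
By the shoelace formula its area is 5.25.

5.25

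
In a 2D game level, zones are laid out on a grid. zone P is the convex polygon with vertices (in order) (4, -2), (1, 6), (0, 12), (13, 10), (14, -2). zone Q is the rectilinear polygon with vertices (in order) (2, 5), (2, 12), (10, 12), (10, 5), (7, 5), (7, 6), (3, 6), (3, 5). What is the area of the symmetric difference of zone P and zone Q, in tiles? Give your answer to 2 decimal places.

114.77

|zone P| = 152, |zone Q| = 52, |zone P∩zone Q| = 44.6154.
|zone P △ zone Q| = |zone P| + |zone Q| − 2·|zone P∩zone Q| = 152 + 52 − 89.2308 = 114.77.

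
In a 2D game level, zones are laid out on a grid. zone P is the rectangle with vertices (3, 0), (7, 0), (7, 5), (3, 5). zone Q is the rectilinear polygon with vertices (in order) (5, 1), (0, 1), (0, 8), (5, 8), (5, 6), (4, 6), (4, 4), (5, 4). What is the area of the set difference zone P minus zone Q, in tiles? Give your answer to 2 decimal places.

13.00

|zone P| = 20, |zone P∩zone Q| = 7.
|zone P ∖ zone Q| = |zone P| − |zone P∩zone Q| = 20 − 7 = 13.00.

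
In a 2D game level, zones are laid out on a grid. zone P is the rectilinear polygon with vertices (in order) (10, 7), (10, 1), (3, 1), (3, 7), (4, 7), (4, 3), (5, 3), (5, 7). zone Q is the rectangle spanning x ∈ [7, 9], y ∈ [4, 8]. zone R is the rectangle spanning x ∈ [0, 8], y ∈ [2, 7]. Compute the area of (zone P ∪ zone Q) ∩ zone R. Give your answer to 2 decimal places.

|zone P ∪ zone Q| = 40.
|(zone P ∪ zone Q) ∩ zone R| = 21.00.

21.00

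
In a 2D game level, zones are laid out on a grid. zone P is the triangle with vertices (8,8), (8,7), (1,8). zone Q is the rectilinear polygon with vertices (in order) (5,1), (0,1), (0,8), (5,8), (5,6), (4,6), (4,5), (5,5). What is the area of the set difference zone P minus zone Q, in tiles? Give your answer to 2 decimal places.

|zone P| = 3.5, |zone P∩zone Q| = 1.1429.
|zone P ∖ zone Q| = |zone P| − |zone P∩zone Q| = 3.5 − 1.1429 = 2.36.

2.36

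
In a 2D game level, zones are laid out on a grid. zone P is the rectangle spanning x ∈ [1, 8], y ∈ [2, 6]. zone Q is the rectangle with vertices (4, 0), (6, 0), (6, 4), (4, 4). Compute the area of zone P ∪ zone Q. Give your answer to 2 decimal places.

By inclusion–exclusion:
Individual areas: |zone P| = 28, |zone Q| = 8.
|zone P∩zone Q|: x∈[4,6], y∈[2,4] → 2·2 = 4.
|zone P ∪ zone Q| = 36 − 4 = 32.00.

32.00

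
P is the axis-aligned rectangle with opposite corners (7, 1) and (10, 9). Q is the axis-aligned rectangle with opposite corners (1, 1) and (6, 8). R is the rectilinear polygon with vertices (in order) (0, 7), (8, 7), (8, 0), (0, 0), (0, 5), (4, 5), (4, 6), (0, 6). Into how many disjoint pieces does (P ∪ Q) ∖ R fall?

(P ∪ Q) ∖ R splits into 3 disjoint pieces (area 18, area 5, area 3).

3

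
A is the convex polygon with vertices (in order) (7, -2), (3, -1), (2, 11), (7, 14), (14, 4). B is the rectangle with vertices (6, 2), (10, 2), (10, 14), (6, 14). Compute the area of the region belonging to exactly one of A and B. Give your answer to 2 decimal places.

84.96

|A| = 119.5, |B| = 48, |A∩B| = 41.2714.
|A △ B| = |A| + |B| − 2·|A∩B| = 119.5 + 48 − 82.5429 = 84.96.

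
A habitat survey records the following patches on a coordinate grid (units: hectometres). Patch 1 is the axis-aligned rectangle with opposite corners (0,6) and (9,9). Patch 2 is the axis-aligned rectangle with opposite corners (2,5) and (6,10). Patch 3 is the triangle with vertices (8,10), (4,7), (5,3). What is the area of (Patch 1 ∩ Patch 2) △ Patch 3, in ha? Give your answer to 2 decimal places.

|Patch 1 ∩ Patch 2| = 12.
|(Patch 1 ∩ Patch 2) ∩ Patch 3| = 3.375.
|(Patch 1 ∩ Patch 2) △ Patch 3| = 12 + 9.5 − 6.75 = 14.75.

14.75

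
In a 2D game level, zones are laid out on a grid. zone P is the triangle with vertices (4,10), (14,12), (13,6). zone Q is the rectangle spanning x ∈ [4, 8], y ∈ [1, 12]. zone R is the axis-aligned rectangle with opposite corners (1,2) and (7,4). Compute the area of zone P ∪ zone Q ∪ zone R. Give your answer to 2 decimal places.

By inclusion–exclusion:
Individual areas: |zone P| = 29, |zone Q| = 44, |zone R| = 12.
|zone P∩zone Q| = 5.1556.
|zone P∩zone R| = 0.
|zone Q∩zone R|: x∈[4,7], y∈[2,4] → 3·2 = 6.
|zone P∩zone Q∩zone R| = 0.
|zone P ∪ zone Q ∪ zone R| = 85 − 11.1556 + 0 = 73.84.

73.84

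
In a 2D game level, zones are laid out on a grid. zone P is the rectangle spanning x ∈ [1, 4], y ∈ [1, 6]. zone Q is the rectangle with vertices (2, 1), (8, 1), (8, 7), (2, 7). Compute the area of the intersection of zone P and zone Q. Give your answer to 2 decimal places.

10.00

|zone P∩zone Q|: x∈[2,4], y∈[1,6] → 2·5 = 10.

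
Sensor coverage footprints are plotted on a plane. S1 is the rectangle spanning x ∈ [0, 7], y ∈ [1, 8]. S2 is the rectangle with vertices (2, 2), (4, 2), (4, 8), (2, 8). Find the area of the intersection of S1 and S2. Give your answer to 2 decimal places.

12.00

|S1∩S2|: x∈[2,4], y∈[2,8] → 2·6 = 12.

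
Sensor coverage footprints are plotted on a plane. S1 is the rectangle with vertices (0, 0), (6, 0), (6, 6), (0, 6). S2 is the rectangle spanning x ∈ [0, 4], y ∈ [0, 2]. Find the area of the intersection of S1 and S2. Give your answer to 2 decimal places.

8.00

|S1∩S2|: x∈[0,4], y∈[0,2] → 4·2 = 8.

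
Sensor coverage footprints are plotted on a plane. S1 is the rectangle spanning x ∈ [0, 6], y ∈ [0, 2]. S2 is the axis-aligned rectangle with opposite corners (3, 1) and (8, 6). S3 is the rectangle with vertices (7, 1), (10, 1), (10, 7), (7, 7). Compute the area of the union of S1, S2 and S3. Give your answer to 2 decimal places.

47.00

By inclusion–exclusion:
Individual areas: |S1| = 12, |S2| = 25, |S3| = 18.
|S1∩S2|: x∈[3,6], y∈[1,2] → 3·1 = 3.
|S1∩S3| = 0 (no overlap).
|S2∩S3|: x∈[7,8], y∈[1,6] → 1·5 = 5.
|S1∩S2∩S3| = 0.
|S1 ∪ S2 ∪ S3| = 55 − 8 + 0 = 47.00.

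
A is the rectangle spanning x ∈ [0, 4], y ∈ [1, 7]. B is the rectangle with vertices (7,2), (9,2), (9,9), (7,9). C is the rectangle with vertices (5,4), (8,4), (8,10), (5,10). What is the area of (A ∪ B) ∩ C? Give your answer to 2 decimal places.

5.00

The region (A ∪ B) ∩ C is the polygon with vertices (7,9), (8,9), (8,4), (7,4).
By the shoelace formula its area is 5.00.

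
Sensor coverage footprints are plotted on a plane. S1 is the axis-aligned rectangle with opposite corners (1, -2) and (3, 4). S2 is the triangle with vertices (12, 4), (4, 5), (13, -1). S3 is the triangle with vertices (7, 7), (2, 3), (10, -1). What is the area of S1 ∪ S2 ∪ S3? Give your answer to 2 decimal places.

By inclusion–exclusion:
Individual areas: |S1| = 12, |S2| = 19.5, |S3| = 26.
|S1∩S2| = 0.
|S1∩S3| = 0.65.
|S2∩S3| = 5.2959.
|S1∩S2∩S3| = 0.
|S1 ∪ S2 ∪ S3| = 57.5 − 5.9459 + 0 = 51.55.

51.55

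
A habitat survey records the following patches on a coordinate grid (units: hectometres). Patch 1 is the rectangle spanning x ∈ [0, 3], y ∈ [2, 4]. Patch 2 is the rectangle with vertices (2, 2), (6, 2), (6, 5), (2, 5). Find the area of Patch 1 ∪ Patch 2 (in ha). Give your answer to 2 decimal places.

By inclusion–exclusion:
Individual areas: |Patch 1| = 6, |Patch 2| = 12.
|Patch 1∩Patch 2|: x∈[2,3], y∈[2,4] → 1·2 = 2.
|Patch 1 ∪ Patch 2| = 18 − 2 = 16.00.

16.00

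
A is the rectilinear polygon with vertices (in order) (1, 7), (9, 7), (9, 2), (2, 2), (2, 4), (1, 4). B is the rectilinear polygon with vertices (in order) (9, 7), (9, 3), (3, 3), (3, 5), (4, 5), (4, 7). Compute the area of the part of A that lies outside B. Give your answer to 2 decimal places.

|A| = 38, |A∩B| = 22.
|A ∖ B| = |A| − |A∩B| = 38 − 22 = 16.00.

16.00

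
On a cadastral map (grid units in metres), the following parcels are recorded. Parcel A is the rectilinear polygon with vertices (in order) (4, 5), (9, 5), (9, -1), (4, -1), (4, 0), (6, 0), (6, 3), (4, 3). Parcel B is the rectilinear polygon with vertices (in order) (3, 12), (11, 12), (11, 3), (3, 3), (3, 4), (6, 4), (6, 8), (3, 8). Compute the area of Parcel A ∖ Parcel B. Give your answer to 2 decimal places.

16.00

|Parcel A| = 24, |Parcel A∩Parcel B| = 8.
|Parcel A ∖ Parcel B| = |Parcel A| − |Parcel A∩Parcel B| = 24 − 8 = 16.00.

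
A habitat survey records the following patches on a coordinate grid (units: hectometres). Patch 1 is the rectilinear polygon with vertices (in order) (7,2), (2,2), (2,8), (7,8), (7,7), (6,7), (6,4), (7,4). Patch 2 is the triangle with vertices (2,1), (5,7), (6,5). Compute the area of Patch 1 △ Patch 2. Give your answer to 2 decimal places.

|Patch 1| = 27, |Patch 2| = 6, |Patch 1∩Patch 2| = 5.75.
|Patch 1 △ Patch 2| = |Patch 1| + |Patch 2| − 2·|Patch 1∩Patch 2| = 27 + 6 − 11.5 = 21.50.

21.50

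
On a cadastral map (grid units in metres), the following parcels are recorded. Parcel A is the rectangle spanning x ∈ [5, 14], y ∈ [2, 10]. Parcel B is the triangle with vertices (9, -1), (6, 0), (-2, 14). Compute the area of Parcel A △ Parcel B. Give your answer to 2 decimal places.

|Parcel A| = 72, |Parcel B| = 17, |Parcel A∩Parcel B| = 2.2091.
|Parcel A △ Parcel B| = |Parcel A| + |Parcel B| − 2·|Parcel A∩Parcel B| = 72 + 17 − 4.4182 = 84.58.

84.58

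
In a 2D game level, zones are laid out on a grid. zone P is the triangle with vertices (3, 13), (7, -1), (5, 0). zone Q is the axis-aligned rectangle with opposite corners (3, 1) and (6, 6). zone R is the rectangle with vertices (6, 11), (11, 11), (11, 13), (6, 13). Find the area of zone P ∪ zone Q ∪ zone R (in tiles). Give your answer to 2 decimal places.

By inclusion–exclusion:
Individual areas: |zone P| = 12, |zone Q| = 15, |zone R| = 10.
|zone P∩zone Q| = 5.9423.
|zone P∩zone R| = 0.
|zone Q∩zone R| = 0 (no overlap).
|zone P∩zone Q∩zone R| = 0.
|zone P ∪ zone Q ∪ zone R| = 37 − 5.9423 + 0 = 31.06.

31.06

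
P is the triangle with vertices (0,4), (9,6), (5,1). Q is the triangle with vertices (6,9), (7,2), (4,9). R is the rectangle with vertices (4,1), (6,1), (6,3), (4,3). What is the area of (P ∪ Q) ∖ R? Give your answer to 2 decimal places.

21.00

|P ∪ Q| = 24.0794.
|(P ∪ Q) ∩ R| = 3.075.
|(P ∪ Q) ∖ R| = 24.0794 − 3.075 = 21.00.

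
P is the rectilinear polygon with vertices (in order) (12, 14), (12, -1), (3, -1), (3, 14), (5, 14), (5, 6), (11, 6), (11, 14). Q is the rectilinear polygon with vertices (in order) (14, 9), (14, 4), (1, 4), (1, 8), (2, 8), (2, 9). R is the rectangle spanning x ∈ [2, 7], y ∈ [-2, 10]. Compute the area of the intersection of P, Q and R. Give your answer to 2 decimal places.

The intersection is the polygon with vertices (3,4), (3,9), (5,9), (5,6), (7,6), (7,4).
By the shoelace formula its area is 14.00.

14.00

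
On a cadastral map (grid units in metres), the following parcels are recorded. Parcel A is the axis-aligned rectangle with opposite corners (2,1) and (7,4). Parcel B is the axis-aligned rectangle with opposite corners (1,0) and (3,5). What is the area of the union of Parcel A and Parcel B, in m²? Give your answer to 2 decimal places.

By inclusion–exclusion:
Individual areas: |Parcel A| = 15, |Parcel B| = 10.
|Parcel A∩Parcel B|: x∈[2,3], y∈[1,4] → 1·3 = 3.
|Parcel A ∪ Parcel B| = 25 − 3 = 22.00.

22.00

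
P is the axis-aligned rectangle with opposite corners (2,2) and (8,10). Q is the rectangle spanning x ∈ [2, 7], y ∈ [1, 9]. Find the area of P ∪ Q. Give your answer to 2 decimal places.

By inclusion–exclusion:
Individual areas: |P| = 48, |Q| = 40.
|P∩Q|: x∈[2,7], y∈[2,9] → 5·7 = 35.
|P ∪ Q| = 88 − 35 = 53.00.

53.00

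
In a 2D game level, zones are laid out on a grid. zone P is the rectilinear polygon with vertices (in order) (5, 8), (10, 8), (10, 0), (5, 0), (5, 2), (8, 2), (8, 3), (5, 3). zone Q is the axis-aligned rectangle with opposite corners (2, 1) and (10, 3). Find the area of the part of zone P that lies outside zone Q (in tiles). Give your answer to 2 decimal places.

|zone P| = 37, |zone P∩zone Q| = 7.
|zone P ∖ zone Q| = |zone P| − |zone P∩zone Q| = 37 − 7 = 30.00.

30.00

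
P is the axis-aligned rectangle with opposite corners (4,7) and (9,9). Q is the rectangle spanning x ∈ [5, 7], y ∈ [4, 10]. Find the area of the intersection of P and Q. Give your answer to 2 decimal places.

|P∩Q|: x∈[5,7], y∈[7,9] → 2·2 = 4.

4.00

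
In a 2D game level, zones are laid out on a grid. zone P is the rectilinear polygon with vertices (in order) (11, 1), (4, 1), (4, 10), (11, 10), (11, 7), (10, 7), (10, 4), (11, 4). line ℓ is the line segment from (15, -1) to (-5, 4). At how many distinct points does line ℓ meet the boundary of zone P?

2

The segment meets the boundary at (4,1.75), (7,1).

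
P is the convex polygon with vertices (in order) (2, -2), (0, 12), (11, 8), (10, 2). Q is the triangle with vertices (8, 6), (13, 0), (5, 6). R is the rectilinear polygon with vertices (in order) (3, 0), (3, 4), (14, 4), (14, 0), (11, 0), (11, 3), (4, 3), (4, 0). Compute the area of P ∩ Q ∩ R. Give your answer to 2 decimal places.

1.69

The intersection is the polygon with vertices (7.667,4), (9.667,4), (10.222,3.333), (10.167,3), (9,3).
By the shoelace formula its area is 1.69.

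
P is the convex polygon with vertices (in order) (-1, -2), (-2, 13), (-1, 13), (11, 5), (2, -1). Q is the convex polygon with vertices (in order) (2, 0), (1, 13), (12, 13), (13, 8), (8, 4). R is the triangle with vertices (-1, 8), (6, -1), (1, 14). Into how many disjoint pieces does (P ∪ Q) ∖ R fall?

2

(P ∪ Q) ∖ R splits into 2 disjoint pieces (area 40.3969, area 88.4621).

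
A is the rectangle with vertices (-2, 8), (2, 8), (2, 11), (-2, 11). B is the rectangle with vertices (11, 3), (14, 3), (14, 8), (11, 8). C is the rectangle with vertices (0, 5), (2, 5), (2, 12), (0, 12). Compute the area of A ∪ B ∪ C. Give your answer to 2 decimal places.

35.00

By inclusion–exclusion:
Individual areas: |A| = 12, |B| = 15, |C| = 14.
|A∩B| = 0 (no overlap).
|A∩C|: x∈[0,2], y∈[8,11] → 2·3 = 6.
|B∩C| = 0 (no overlap).
|A∩B∩C| = 0.
|A ∪ B ∪ C| = 41 − 6 + 0 = 35.00.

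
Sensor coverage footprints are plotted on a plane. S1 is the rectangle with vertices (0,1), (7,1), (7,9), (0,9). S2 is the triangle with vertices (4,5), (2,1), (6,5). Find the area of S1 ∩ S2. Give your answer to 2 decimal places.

4.00

The intersection is the polygon with vertices (4,5), (6,5), (2,1).
By the shoelace formula its area is 4.00.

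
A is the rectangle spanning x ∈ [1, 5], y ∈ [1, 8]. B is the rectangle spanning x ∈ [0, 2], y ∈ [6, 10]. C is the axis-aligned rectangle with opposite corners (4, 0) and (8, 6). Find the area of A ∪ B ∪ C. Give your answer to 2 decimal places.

By inclusion–exclusion:
Individual areas: |A| = 28, |B| = 8, |C| = 24.
|A∩B|: x∈[1,2], y∈[6,8] → 1·2 = 2.
|A∩C|: x∈[4,5], y∈[1,6] → 1·5 = 5.
|B∩C| = 0 (no overlap).
|A∩B∩C| = 0.
|A ∪ B ∪ C| = 60 − 7 + 0 = 53.00.

53.00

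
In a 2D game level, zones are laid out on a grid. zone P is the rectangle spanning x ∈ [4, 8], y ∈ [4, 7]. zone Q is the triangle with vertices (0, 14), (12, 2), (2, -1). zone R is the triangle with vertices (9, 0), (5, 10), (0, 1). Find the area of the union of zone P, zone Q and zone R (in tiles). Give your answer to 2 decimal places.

82.62

By inclusion–exclusion:
Individual areas: |zone P| = 12, |zone Q| = 78, |zone R| = 43.
|zone P∩zone Q| = 11.5.
|zone P∩zone R| = 8.4.
|zone Q∩zone R| = 38.8825.
|zone P∩zone Q∩zone R| = 8.4.
|zone P ∪ zone Q ∪ zone R| = 133 − 58.7825 + 8.4 = 82.62.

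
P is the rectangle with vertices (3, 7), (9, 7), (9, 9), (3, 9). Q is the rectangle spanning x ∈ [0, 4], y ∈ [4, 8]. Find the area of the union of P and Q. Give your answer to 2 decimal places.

27.00

By inclusion–exclusion:
Individual areas: |P| = 12, |Q| = 16.
|P∩Q|: x∈[3,4], y∈[7,8] → 1·1 = 1.
|P ∪ Q| = 28 − 1 = 27.00.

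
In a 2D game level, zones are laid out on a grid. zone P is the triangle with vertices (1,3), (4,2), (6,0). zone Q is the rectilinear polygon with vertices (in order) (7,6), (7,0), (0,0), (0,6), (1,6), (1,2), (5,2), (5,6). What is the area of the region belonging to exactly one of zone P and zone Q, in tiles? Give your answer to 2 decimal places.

|zone P| = 2, |zone Q| = 26, |zone P∩zone Q| = 1.3333.
|zone P △ zone Q| = |zone P| + |zone Q| − 2·|zone P∩zone Q| = 2 + 26 − 2.6667 = 25.33.

25.33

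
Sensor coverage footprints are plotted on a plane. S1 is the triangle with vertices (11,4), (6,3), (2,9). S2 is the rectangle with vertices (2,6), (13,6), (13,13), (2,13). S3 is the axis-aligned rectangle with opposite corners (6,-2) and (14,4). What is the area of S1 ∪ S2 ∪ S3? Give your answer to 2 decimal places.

134.40

By inclusion–exclusion:
Individual areas: |S1| = 17, |S2| = 77, |S3| = 48.
|S1∩S2| = 5.1.
|S1∩S3| = 2.5.
|S2∩S3| = 0 (no overlap).
|S1∩S2∩S3| = 0.
|S1 ∪ S2 ∪ S3| = 142 − 7.6 + 0 = 134.40.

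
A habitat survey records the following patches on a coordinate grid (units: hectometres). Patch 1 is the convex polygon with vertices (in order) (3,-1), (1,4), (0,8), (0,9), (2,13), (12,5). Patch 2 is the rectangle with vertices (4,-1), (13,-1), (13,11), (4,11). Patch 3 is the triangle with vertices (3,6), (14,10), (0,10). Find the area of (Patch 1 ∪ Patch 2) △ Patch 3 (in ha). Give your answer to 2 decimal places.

118.73

|Patch 1 ∪ Patch 2| = 146.1667.
|(Patch 1 ∪ Patch 2) ∩ Patch 3| = 27.7182.
|(Patch 1 ∪ Patch 2) △ Patch 3| = 146.1667 + 28 − 55.4364 = 118.73.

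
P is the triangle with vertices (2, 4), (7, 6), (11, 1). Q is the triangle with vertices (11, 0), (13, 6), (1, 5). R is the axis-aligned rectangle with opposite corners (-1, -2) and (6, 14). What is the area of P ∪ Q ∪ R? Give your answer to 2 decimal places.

By inclusion–exclusion:
Individual areas: |P| = 16.5, |Q| = 35, |R| = 112.
|P∩Q| = 15.4004.
|P∩R| = 5.8667.
|Q∩R| = 7.2917.
|P∩Q∩R| = 5.2025.
|P ∪ Q ∪ R| = 163.5 − 28.5587 + 5.2025 = 140.14.

140.14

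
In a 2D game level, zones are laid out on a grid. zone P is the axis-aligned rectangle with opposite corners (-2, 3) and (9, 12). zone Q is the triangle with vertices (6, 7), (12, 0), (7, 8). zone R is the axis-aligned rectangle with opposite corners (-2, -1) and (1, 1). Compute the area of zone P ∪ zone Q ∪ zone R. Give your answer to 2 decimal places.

By inclusion–exclusion:
Individual areas: |zone P| = 99, |zone Q| = 6.5, |zone R| = 6.
|zone P∩zone Q| = 4.55.
|zone P∩zone R| = 0 (no overlap).
|zone Q∩zone R| = 0.
|zone P∩zone Q∩zone R| = 0.
|zone P ∪ zone Q ∪ zone R| = 111.5 − 4.55 + 0 = 106.95.

106.95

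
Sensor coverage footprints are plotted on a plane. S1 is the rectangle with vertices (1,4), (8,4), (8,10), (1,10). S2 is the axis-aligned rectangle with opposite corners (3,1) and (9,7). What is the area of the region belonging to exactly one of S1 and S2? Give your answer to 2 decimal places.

48.00

|S1∩S2|: x∈[3,8], y∈[4,7] → 5·3 = 15.
|S1 △ S2| = |S1| + |S2| − 2·|S1∩S2| = 42 + 36 − 30 = 48.00.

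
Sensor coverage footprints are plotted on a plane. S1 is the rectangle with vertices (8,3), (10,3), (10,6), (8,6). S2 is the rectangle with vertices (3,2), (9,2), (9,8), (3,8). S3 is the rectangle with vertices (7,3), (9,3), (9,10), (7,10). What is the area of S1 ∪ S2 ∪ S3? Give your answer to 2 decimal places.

By inclusion–exclusion:
Individual areas: |S1| = 6, |S2| = 36, |S3| = 14.
|S1∩S2|: x∈[8,9], y∈[3,6] → 1·3 = 3.
|S1∩S3|: x∈[8,9], y∈[3,6] → 1·3 = 3.
|S2∩S3|: x∈[7,9], y∈[3,8] → 2·5 = 10.
|S1∩S2∩S3| = 3.
|S1 ∪ S2 ∪ S3| = 56 − 16 + 3 = 43.00.

43.00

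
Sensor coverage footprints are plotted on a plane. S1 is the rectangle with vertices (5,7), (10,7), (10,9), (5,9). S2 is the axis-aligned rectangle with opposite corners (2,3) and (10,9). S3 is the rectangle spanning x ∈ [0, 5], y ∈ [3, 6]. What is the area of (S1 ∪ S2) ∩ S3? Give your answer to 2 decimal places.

9.00

The region (S1 ∪ S2) ∩ S3 is the polygon with vertices (2,3), (2,6), (5,6), (5,3).
By the shoelace formula its area is 9.00.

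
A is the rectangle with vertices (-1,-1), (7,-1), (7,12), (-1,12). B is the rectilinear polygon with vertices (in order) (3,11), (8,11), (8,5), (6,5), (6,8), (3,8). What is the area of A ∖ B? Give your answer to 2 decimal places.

89.00

|A| = 104, |A∩B| = 15.
|A ∖ B| = |A| − |A∩B| = 104 − 15 = 89.00.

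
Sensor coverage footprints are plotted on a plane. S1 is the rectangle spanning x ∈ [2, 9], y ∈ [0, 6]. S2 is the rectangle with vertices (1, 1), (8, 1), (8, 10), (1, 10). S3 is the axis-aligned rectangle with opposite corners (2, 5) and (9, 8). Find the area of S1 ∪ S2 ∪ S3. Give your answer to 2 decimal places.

77.00

By inclusion–exclusion:
Individual areas: |S1| = 42, |S2| = 63, |S3| = 21.
|S1∩S2|: x∈[2,8], y∈[1,6] → 6·5 = 30.
|S1∩S3|: x∈[2,9], y∈[5,6] → 7·1 = 7.
|S2∩S3|: x∈[2,8], y∈[5,8] → 6·3 = 18.
|S1∩S2∩S3| = 6.
|S1 ∪ S2 ∪ S3| = 126 − 55 + 6 = 77.00.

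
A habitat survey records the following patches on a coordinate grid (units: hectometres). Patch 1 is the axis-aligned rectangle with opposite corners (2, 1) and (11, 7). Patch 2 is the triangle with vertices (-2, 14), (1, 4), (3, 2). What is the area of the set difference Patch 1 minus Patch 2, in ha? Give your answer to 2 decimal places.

53.30

|Patch 1| = 54, |Patch 1∩Patch 2| = 0.7.
|Patch 1 ∖ Patch 2| = |Patch 1| − |Patch 1∩Patch 2| = 54 − 0.7 = 53.30.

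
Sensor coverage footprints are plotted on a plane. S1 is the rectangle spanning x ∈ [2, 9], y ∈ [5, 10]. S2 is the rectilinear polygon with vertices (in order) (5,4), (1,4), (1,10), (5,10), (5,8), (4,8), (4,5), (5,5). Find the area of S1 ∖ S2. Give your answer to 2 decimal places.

23.00

|S1| = 35, |S1∩S2| = 12.
|S1 ∖ S2| = |S1| − |S1∩S2| = 35 − 12 = 23.00.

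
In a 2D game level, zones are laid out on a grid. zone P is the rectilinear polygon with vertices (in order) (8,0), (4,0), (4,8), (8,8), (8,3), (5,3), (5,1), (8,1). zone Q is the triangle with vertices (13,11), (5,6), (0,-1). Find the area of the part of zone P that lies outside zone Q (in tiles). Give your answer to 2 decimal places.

18.04

|zone P| = 26, |zone P∩zone Q| = 7.9587.
|zone P ∖ zone Q| = |zone P| − |zone P∩zone Q| = 26 − 7.9587 = 18.04.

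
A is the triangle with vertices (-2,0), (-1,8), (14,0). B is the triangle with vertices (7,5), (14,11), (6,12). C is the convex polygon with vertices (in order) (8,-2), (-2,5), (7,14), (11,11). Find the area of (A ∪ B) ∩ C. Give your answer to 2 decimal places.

|A ∪ B| = 91.5.
|(A ∪ B) ∩ C| = 60.72.

60.72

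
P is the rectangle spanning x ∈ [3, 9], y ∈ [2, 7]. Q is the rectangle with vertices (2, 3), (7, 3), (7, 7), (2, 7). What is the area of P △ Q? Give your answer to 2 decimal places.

|P∩Q|: x∈[3,7], y∈[3,7] → 4·4 = 16.
|P △ Q| = |P| + |Q| − 2·|P∩Q| = 30 + 20 − 32 = 18.00.

18.00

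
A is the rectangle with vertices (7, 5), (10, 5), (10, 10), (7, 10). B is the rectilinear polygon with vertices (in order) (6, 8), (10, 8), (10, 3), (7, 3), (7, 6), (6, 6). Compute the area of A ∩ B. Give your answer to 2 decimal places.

The intersection is the polygon with vertices (10,5), (7,5), (7,6), (7,8), (10,8).
By the shoelace formula its area is 9.00.

9.00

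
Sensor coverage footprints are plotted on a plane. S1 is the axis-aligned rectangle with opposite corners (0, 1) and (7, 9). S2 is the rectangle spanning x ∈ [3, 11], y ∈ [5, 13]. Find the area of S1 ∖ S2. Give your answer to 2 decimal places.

40.00

|S1∩S2|: x∈[3,7], y∈[5,9] → 4·4 = 16.
|S1| = 56.
|S1 ∖ S2| = |S1| − |S1∩S2| = 56 − 16 = 40.00.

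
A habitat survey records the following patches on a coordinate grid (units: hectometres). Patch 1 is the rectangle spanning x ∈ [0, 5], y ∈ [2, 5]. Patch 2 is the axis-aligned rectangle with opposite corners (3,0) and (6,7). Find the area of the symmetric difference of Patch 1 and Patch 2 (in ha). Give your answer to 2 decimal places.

24.00

|Patch 1∩Patch 2|: x∈[3,5], y∈[2,5] → 2·3 = 6.
|Patch 1 △ Patch 2| = |Patch 1| + |Patch 2| − 2·|Patch 1∩Patch 2| = 15 + 21 − 12 = 24.00.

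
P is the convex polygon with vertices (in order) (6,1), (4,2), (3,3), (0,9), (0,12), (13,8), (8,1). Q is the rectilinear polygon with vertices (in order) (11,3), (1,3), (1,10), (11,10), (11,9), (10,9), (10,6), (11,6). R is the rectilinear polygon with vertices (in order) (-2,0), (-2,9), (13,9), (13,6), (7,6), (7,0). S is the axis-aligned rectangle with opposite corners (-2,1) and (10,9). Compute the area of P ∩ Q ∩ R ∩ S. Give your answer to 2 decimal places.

40.99

The intersection is the polygon with vertices (9.75,9), (10,8.923), (10,6), (7,6), (7,3), (3,3), (1,7), (1,9).
By the shoelace formula its area is 40.99.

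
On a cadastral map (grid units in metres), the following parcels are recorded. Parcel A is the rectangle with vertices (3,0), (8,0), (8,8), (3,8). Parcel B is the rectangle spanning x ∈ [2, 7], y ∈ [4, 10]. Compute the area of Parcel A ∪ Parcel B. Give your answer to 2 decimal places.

54.00

By inclusion–exclusion:
Individual areas: |Parcel A| = 40, |Parcel B| = 30.
|Parcel A∩Parcel B|: x∈[3,7], y∈[4,8] → 4·4 = 16.
|Parcel A ∪ Parcel B| = 70 − 16 = 54.00.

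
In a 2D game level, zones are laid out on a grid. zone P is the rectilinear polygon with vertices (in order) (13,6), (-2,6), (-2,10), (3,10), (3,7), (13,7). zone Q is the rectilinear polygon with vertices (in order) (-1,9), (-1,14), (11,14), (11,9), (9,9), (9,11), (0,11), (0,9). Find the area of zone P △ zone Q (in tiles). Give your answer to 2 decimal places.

|zone P| = 30, |zone Q| = 42, |zone P∩zone Q| = 1.
|zone P △ zone Q| = |zone P| + |zone Q| − 2·|zone P∩zone Q| = 30 + 42 − 2 = 70.00.

70.00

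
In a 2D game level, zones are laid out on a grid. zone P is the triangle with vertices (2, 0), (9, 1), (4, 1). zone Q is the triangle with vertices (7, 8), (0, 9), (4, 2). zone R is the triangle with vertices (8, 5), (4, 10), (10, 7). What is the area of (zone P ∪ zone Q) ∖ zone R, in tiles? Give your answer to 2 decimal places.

24.09

|zone P ∪ zone Q| = 25.
|(zone P ∪ zone Q) ∩ zone R| = 0.9119.
|(zone P ∪ zone Q) ∖ zone R| = 25 − 0.9119 = 24.09.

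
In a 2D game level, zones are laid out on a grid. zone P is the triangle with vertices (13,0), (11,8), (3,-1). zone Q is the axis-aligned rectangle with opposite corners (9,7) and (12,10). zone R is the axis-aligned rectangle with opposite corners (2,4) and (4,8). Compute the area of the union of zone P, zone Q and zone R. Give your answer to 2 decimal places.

By inclusion–exclusion:
Individual areas: |zone P| = 41, |zone Q| = 9, |zone R| = 8.
|zone P∩zone Q| = 0.5694.
|zone P∩zone R| = 0.
|zone Q∩zone R| = 0 (no overlap).
|zone P∩zone Q∩zone R| = 0.
|zone P ∪ zone Q ∪ zone R| = 58 − 0.5694 + 0 = 57.43.

57.43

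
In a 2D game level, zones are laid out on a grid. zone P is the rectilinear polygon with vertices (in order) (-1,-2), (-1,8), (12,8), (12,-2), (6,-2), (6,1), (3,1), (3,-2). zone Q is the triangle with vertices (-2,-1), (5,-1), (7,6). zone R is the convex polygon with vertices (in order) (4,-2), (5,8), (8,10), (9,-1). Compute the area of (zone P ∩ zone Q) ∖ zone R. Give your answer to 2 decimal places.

12.90

|zone P ∩ zone Q| = 19.5397.
|(zone P ∩ zone Q) ∩ zone R| = 6.6376.
|(zone P ∩ zone Q) ∖ zone R| = 19.5397 − 6.6376 = 12.90.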